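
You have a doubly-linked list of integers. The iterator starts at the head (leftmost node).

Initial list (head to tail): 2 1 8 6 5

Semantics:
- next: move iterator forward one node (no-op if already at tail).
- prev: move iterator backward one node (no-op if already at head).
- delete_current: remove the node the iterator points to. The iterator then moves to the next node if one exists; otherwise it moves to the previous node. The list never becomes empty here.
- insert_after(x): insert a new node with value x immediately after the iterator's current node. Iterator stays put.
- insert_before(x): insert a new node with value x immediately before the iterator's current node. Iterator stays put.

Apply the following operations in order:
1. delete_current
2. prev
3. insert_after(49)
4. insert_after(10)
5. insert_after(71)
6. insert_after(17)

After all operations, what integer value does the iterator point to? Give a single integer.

Answer: 1

Derivation:
After 1 (delete_current): list=[1, 8, 6, 5] cursor@1
After 2 (prev): list=[1, 8, 6, 5] cursor@1
After 3 (insert_after(49)): list=[1, 49, 8, 6, 5] cursor@1
After 4 (insert_after(10)): list=[1, 10, 49, 8, 6, 5] cursor@1
After 5 (insert_after(71)): list=[1, 71, 10, 49, 8, 6, 5] cursor@1
After 6 (insert_after(17)): list=[1, 17, 71, 10, 49, 8, 6, 5] cursor@1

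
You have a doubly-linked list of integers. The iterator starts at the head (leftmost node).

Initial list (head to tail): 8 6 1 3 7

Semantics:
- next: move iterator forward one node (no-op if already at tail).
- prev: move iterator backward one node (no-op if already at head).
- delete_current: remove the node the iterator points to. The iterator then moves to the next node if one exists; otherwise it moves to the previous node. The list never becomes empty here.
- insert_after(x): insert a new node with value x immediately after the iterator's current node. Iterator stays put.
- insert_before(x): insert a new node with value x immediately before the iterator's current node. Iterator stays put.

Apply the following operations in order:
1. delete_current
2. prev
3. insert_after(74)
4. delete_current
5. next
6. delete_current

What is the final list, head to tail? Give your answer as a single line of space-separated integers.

Answer: 74 3 7

Derivation:
After 1 (delete_current): list=[6, 1, 3, 7] cursor@6
After 2 (prev): list=[6, 1, 3, 7] cursor@6
After 3 (insert_after(74)): list=[6, 74, 1, 3, 7] cursor@6
After 4 (delete_current): list=[74, 1, 3, 7] cursor@74
After 5 (next): list=[74, 1, 3, 7] cursor@1
After 6 (delete_current): list=[74, 3, 7] cursor@3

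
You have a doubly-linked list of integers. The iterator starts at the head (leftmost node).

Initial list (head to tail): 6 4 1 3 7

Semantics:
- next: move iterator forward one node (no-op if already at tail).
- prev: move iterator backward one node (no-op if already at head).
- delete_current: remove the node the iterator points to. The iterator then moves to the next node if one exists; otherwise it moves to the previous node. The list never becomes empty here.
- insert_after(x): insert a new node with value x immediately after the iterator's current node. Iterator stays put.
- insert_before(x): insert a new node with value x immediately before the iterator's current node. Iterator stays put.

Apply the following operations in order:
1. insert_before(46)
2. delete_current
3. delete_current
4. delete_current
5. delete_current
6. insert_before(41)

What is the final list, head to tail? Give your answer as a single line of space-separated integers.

After 1 (insert_before(46)): list=[46, 6, 4, 1, 3, 7] cursor@6
After 2 (delete_current): list=[46, 4, 1, 3, 7] cursor@4
After 3 (delete_current): list=[46, 1, 3, 7] cursor@1
After 4 (delete_current): list=[46, 3, 7] cursor@3
After 5 (delete_current): list=[46, 7] cursor@7
After 6 (insert_before(41)): list=[46, 41, 7] cursor@7

Answer: 46 41 7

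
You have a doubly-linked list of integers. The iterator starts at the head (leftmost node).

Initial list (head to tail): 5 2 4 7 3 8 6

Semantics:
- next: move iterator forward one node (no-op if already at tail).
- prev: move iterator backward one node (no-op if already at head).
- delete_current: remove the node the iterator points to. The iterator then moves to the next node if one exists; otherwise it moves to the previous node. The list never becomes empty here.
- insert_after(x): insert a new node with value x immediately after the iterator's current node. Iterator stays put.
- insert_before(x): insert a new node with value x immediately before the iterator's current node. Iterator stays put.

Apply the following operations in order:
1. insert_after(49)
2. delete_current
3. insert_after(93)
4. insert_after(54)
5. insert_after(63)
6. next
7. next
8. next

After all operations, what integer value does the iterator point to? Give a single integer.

Answer: 93

Derivation:
After 1 (insert_after(49)): list=[5, 49, 2, 4, 7, 3, 8, 6] cursor@5
After 2 (delete_current): list=[49, 2, 4, 7, 3, 8, 6] cursor@49
After 3 (insert_after(93)): list=[49, 93, 2, 4, 7, 3, 8, 6] cursor@49
After 4 (insert_after(54)): list=[49, 54, 93, 2, 4, 7, 3, 8, 6] cursor@49
After 5 (insert_after(63)): list=[49, 63, 54, 93, 2, 4, 7, 3, 8, 6] cursor@49
After 6 (next): list=[49, 63, 54, 93, 2, 4, 7, 3, 8, 6] cursor@63
After 7 (next): list=[49, 63, 54, 93, 2, 4, 7, 3, 8, 6] cursor@54
After 8 (next): list=[49, 63, 54, 93, 2, 4, 7, 3, 8, 6] cursor@93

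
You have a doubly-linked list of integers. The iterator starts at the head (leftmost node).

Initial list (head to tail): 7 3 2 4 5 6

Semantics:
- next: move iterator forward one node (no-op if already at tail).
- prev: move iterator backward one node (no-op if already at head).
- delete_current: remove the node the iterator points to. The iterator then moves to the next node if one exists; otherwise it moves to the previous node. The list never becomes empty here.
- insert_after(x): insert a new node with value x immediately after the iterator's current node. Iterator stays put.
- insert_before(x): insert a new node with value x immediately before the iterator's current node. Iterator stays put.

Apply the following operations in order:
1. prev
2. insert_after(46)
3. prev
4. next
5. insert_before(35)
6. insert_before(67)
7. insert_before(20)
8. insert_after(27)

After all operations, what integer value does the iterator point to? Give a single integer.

After 1 (prev): list=[7, 3, 2, 4, 5, 6] cursor@7
After 2 (insert_after(46)): list=[7, 46, 3, 2, 4, 5, 6] cursor@7
After 3 (prev): list=[7, 46, 3, 2, 4, 5, 6] cursor@7
After 4 (next): list=[7, 46, 3, 2, 4, 5, 6] cursor@46
After 5 (insert_before(35)): list=[7, 35, 46, 3, 2, 4, 5, 6] cursor@46
After 6 (insert_before(67)): list=[7, 35, 67, 46, 3, 2, 4, 5, 6] cursor@46
After 7 (insert_before(20)): list=[7, 35, 67, 20, 46, 3, 2, 4, 5, 6] cursor@46
After 8 (insert_after(27)): list=[7, 35, 67, 20, 46, 27, 3, 2, 4, 5, 6] cursor@46

Answer: 46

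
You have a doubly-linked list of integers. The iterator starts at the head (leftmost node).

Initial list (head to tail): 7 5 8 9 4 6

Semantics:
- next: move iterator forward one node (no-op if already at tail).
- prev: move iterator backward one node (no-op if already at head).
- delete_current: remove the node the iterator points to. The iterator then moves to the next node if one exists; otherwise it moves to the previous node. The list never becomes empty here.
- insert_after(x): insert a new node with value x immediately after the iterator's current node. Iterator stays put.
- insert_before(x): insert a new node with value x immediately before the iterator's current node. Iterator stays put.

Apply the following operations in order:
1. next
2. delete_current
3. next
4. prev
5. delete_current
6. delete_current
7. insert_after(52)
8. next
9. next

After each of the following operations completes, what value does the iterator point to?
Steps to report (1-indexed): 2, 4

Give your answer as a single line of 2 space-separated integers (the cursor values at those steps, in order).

Answer: 8 8

Derivation:
After 1 (next): list=[7, 5, 8, 9, 4, 6] cursor@5
After 2 (delete_current): list=[7, 8, 9, 4, 6] cursor@8
After 3 (next): list=[7, 8, 9, 4, 6] cursor@9
After 4 (prev): list=[7, 8, 9, 4, 6] cursor@8
After 5 (delete_current): list=[7, 9, 4, 6] cursor@9
After 6 (delete_current): list=[7, 4, 6] cursor@4
After 7 (insert_after(52)): list=[7, 4, 52, 6] cursor@4
After 8 (next): list=[7, 4, 52, 6] cursor@52
After 9 (next): list=[7, 4, 52, 6] cursor@6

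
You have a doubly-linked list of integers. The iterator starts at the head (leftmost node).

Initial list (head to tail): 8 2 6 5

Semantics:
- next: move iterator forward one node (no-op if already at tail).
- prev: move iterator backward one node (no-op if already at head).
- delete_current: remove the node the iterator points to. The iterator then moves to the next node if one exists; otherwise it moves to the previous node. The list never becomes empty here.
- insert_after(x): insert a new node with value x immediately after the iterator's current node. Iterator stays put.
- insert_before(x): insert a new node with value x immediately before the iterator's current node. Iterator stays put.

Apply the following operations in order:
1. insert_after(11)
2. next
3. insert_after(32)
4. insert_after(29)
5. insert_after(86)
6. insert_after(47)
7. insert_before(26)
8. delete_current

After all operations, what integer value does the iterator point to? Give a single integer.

Answer: 47

Derivation:
After 1 (insert_after(11)): list=[8, 11, 2, 6, 5] cursor@8
After 2 (next): list=[8, 11, 2, 6, 5] cursor@11
After 3 (insert_after(32)): list=[8, 11, 32, 2, 6, 5] cursor@11
After 4 (insert_after(29)): list=[8, 11, 29, 32, 2, 6, 5] cursor@11
After 5 (insert_after(86)): list=[8, 11, 86, 29, 32, 2, 6, 5] cursor@11
After 6 (insert_after(47)): list=[8, 11, 47, 86, 29, 32, 2, 6, 5] cursor@11
After 7 (insert_before(26)): list=[8, 26, 11, 47, 86, 29, 32, 2, 6, 5] cursor@11
After 8 (delete_current): list=[8, 26, 47, 86, 29, 32, 2, 6, 5] cursor@47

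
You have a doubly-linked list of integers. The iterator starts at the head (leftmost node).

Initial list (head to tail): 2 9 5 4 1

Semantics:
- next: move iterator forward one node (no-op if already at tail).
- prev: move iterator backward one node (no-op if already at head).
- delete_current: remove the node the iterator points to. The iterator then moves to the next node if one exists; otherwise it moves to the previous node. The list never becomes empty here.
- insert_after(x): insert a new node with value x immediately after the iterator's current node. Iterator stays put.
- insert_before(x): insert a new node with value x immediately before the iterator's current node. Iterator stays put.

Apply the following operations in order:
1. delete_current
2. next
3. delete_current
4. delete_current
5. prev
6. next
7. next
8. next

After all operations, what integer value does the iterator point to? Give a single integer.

After 1 (delete_current): list=[9, 5, 4, 1] cursor@9
After 2 (next): list=[9, 5, 4, 1] cursor@5
After 3 (delete_current): list=[9, 4, 1] cursor@4
After 4 (delete_current): list=[9, 1] cursor@1
After 5 (prev): list=[9, 1] cursor@9
After 6 (next): list=[9, 1] cursor@1
After 7 (next): list=[9, 1] cursor@1
After 8 (next): list=[9, 1] cursor@1

Answer: 1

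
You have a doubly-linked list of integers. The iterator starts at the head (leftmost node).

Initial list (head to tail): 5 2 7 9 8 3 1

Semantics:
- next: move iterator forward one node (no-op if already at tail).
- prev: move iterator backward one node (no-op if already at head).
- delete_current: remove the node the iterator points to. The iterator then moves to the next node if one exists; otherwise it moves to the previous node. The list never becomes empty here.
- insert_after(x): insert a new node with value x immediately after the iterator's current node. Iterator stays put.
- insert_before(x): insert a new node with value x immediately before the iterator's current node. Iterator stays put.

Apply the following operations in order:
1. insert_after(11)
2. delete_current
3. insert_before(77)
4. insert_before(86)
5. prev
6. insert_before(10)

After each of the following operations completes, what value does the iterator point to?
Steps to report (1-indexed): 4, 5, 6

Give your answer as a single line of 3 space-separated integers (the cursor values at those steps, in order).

Answer: 11 86 86

Derivation:
After 1 (insert_after(11)): list=[5, 11, 2, 7, 9, 8, 3, 1] cursor@5
After 2 (delete_current): list=[11, 2, 7, 9, 8, 3, 1] cursor@11
After 3 (insert_before(77)): list=[77, 11, 2, 7, 9, 8, 3, 1] cursor@11
After 4 (insert_before(86)): list=[77, 86, 11, 2, 7, 9, 8, 3, 1] cursor@11
After 5 (prev): list=[77, 86, 11, 2, 7, 9, 8, 3, 1] cursor@86
After 6 (insert_before(10)): list=[77, 10, 86, 11, 2, 7, 9, 8, 3, 1] cursor@86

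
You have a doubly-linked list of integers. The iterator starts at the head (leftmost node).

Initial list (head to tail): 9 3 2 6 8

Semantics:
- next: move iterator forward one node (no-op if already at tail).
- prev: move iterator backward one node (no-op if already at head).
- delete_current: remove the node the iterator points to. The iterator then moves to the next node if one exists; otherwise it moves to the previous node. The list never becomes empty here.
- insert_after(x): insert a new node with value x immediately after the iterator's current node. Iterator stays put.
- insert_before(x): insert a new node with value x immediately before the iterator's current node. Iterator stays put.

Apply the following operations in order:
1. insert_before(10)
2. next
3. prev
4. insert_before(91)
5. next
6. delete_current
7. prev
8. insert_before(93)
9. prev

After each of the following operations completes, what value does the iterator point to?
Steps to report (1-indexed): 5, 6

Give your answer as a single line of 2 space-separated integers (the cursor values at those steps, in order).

Answer: 3 2

Derivation:
After 1 (insert_before(10)): list=[10, 9, 3, 2, 6, 8] cursor@9
After 2 (next): list=[10, 9, 3, 2, 6, 8] cursor@3
After 3 (prev): list=[10, 9, 3, 2, 6, 8] cursor@9
After 4 (insert_before(91)): list=[10, 91, 9, 3, 2, 6, 8] cursor@9
After 5 (next): list=[10, 91, 9, 3, 2, 6, 8] cursor@3
After 6 (delete_current): list=[10, 91, 9, 2, 6, 8] cursor@2
After 7 (prev): list=[10, 91, 9, 2, 6, 8] cursor@9
After 8 (insert_before(93)): list=[10, 91, 93, 9, 2, 6, 8] cursor@9
After 9 (prev): list=[10, 91, 93, 9, 2, 6, 8] cursor@93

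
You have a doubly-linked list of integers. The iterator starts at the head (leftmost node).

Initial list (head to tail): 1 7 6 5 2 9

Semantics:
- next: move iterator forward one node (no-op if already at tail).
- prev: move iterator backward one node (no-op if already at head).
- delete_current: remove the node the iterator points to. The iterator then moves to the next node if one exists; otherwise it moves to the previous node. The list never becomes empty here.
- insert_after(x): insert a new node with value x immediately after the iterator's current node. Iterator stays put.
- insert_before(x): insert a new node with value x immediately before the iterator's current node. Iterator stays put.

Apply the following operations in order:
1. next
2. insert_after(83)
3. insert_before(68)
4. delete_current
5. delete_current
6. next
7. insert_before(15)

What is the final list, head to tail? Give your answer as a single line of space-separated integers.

Answer: 1 68 6 15 5 2 9

Derivation:
After 1 (next): list=[1, 7, 6, 5, 2, 9] cursor@7
After 2 (insert_after(83)): list=[1, 7, 83, 6, 5, 2, 9] cursor@7
After 3 (insert_before(68)): list=[1, 68, 7, 83, 6, 5, 2, 9] cursor@7
After 4 (delete_current): list=[1, 68, 83, 6, 5, 2, 9] cursor@83
After 5 (delete_current): list=[1, 68, 6, 5, 2, 9] cursor@6
After 6 (next): list=[1, 68, 6, 5, 2, 9] cursor@5
After 7 (insert_before(15)): list=[1, 68, 6, 15, 5, 2, 9] cursor@5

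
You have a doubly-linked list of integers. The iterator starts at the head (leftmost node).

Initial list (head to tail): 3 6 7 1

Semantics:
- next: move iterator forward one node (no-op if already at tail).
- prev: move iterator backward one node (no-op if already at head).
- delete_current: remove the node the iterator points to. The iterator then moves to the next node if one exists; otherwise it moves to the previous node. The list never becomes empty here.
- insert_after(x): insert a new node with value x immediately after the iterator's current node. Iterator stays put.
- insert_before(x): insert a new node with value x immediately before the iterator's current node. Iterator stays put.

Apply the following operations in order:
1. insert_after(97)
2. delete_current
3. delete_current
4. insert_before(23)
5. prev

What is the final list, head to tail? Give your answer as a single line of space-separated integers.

Answer: 23 6 7 1

Derivation:
After 1 (insert_after(97)): list=[3, 97, 6, 7, 1] cursor@3
After 2 (delete_current): list=[97, 6, 7, 1] cursor@97
After 3 (delete_current): list=[6, 7, 1] cursor@6
After 4 (insert_before(23)): list=[23, 6, 7, 1] cursor@6
After 5 (prev): list=[23, 6, 7, 1] cursor@23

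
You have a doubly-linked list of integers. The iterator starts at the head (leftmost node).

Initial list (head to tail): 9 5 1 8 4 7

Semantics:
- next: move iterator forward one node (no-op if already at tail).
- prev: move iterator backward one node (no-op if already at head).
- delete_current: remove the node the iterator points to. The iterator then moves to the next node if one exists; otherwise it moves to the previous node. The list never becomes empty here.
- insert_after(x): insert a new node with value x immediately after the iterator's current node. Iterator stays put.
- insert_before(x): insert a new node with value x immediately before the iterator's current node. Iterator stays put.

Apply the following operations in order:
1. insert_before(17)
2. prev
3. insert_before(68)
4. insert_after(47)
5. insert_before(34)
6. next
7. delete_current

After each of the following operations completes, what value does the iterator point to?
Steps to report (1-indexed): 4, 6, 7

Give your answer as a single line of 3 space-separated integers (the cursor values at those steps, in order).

Answer: 17 47 9

Derivation:
After 1 (insert_before(17)): list=[17, 9, 5, 1, 8, 4, 7] cursor@9
After 2 (prev): list=[17, 9, 5, 1, 8, 4, 7] cursor@17
After 3 (insert_before(68)): list=[68, 17, 9, 5, 1, 8, 4, 7] cursor@17
After 4 (insert_after(47)): list=[68, 17, 47, 9, 5, 1, 8, 4, 7] cursor@17
After 5 (insert_before(34)): list=[68, 34, 17, 47, 9, 5, 1, 8, 4, 7] cursor@17
After 6 (next): list=[68, 34, 17, 47, 9, 5, 1, 8, 4, 7] cursor@47
After 7 (delete_current): list=[68, 34, 17, 9, 5, 1, 8, 4, 7] cursor@9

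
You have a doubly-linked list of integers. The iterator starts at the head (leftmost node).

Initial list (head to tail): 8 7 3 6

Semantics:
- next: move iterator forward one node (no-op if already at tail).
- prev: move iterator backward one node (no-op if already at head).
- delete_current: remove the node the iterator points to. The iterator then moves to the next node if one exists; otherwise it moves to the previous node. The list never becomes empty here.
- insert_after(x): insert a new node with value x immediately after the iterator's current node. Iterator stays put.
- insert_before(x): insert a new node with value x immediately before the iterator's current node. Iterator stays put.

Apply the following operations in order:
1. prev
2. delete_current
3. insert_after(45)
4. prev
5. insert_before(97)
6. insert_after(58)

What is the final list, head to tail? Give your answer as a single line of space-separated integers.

Answer: 97 7 58 45 3 6

Derivation:
After 1 (prev): list=[8, 7, 3, 6] cursor@8
After 2 (delete_current): list=[7, 3, 6] cursor@7
After 3 (insert_after(45)): list=[7, 45, 3, 6] cursor@7
After 4 (prev): list=[7, 45, 3, 6] cursor@7
After 5 (insert_before(97)): list=[97, 7, 45, 3, 6] cursor@7
After 6 (insert_after(58)): list=[97, 7, 58, 45, 3, 6] cursor@7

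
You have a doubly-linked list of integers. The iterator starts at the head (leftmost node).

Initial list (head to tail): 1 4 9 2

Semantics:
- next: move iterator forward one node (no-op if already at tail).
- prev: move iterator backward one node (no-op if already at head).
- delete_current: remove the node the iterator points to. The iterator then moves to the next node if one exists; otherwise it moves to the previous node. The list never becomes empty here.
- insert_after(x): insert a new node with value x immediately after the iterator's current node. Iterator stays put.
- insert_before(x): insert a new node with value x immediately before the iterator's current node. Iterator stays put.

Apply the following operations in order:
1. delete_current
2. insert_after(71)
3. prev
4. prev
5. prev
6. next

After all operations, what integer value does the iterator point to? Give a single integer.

Answer: 71

Derivation:
After 1 (delete_current): list=[4, 9, 2] cursor@4
After 2 (insert_after(71)): list=[4, 71, 9, 2] cursor@4
After 3 (prev): list=[4, 71, 9, 2] cursor@4
After 4 (prev): list=[4, 71, 9, 2] cursor@4
After 5 (prev): list=[4, 71, 9, 2] cursor@4
After 6 (next): list=[4, 71, 9, 2] cursor@71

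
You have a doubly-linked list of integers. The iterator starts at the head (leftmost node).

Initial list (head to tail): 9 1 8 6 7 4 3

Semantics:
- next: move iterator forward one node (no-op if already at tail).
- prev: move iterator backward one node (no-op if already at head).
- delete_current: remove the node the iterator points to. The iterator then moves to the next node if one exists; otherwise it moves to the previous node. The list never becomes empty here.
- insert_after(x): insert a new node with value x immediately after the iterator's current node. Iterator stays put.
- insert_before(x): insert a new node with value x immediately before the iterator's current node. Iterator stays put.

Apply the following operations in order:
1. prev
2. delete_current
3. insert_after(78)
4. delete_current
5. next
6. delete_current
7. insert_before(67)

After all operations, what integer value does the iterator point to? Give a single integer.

After 1 (prev): list=[9, 1, 8, 6, 7, 4, 3] cursor@9
After 2 (delete_current): list=[1, 8, 6, 7, 4, 3] cursor@1
After 3 (insert_after(78)): list=[1, 78, 8, 6, 7, 4, 3] cursor@1
After 4 (delete_current): list=[78, 8, 6, 7, 4, 3] cursor@78
After 5 (next): list=[78, 8, 6, 7, 4, 3] cursor@8
After 6 (delete_current): list=[78, 6, 7, 4, 3] cursor@6
After 7 (insert_before(67)): list=[78, 67, 6, 7, 4, 3] cursor@6

Answer: 6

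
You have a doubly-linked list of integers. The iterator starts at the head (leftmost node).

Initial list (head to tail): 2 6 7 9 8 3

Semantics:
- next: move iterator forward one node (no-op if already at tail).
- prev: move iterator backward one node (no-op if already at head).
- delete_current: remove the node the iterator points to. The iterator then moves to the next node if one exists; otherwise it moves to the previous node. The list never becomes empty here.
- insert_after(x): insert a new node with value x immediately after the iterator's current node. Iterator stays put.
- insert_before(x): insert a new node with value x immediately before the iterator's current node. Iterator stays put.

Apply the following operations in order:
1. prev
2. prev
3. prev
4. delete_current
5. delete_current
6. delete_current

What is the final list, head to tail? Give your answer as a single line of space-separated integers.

Answer: 9 8 3

Derivation:
After 1 (prev): list=[2, 6, 7, 9, 8, 3] cursor@2
After 2 (prev): list=[2, 6, 7, 9, 8, 3] cursor@2
After 3 (prev): list=[2, 6, 7, 9, 8, 3] cursor@2
After 4 (delete_current): list=[6, 7, 9, 8, 3] cursor@6
After 5 (delete_current): list=[7, 9, 8, 3] cursor@7
After 6 (delete_current): list=[9, 8, 3] cursor@9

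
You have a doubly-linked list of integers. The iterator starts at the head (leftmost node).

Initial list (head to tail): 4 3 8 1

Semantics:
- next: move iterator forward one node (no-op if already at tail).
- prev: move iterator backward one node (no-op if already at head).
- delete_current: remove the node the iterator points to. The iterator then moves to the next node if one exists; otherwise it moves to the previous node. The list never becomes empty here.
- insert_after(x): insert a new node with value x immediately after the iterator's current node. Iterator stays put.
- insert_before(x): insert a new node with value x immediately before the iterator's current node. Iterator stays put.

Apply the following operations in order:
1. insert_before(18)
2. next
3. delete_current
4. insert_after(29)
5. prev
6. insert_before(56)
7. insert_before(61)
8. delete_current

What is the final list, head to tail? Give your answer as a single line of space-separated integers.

After 1 (insert_before(18)): list=[18, 4, 3, 8, 1] cursor@4
After 2 (next): list=[18, 4, 3, 8, 1] cursor@3
After 3 (delete_current): list=[18, 4, 8, 1] cursor@8
After 4 (insert_after(29)): list=[18, 4, 8, 29, 1] cursor@8
After 5 (prev): list=[18, 4, 8, 29, 1] cursor@4
After 6 (insert_before(56)): list=[18, 56, 4, 8, 29, 1] cursor@4
After 7 (insert_before(61)): list=[18, 56, 61, 4, 8, 29, 1] cursor@4
After 8 (delete_current): list=[18, 56, 61, 8, 29, 1] cursor@8

Answer: 18 56 61 8 29 1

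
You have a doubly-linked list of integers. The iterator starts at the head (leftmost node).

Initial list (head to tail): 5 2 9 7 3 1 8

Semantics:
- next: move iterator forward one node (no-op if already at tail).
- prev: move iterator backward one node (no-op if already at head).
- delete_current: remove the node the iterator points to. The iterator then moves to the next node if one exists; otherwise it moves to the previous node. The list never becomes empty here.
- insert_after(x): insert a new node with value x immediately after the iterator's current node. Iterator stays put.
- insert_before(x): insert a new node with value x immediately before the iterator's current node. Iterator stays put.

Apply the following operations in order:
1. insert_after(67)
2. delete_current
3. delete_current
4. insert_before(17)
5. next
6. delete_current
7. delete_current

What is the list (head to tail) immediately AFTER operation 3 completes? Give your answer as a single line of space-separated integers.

Answer: 2 9 7 3 1 8

Derivation:
After 1 (insert_after(67)): list=[5, 67, 2, 9, 7, 3, 1, 8] cursor@5
After 2 (delete_current): list=[67, 2, 9, 7, 3, 1, 8] cursor@67
After 3 (delete_current): list=[2, 9, 7, 3, 1, 8] cursor@2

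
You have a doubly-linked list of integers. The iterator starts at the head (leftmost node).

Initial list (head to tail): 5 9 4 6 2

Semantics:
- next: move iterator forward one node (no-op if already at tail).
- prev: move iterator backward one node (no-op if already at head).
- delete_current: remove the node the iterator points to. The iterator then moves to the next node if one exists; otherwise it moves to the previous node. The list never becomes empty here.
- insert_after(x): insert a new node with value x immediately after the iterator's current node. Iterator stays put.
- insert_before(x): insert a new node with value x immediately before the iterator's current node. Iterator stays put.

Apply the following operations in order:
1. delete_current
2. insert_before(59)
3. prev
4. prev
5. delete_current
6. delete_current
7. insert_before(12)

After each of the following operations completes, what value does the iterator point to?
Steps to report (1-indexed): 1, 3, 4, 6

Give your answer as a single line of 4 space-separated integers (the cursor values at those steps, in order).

Answer: 9 59 59 4

Derivation:
After 1 (delete_current): list=[9, 4, 6, 2] cursor@9
After 2 (insert_before(59)): list=[59, 9, 4, 6, 2] cursor@9
After 3 (prev): list=[59, 9, 4, 6, 2] cursor@59
After 4 (prev): list=[59, 9, 4, 6, 2] cursor@59
After 5 (delete_current): list=[9, 4, 6, 2] cursor@9
After 6 (delete_current): list=[4, 6, 2] cursor@4
After 7 (insert_before(12)): list=[12, 4, 6, 2] cursor@4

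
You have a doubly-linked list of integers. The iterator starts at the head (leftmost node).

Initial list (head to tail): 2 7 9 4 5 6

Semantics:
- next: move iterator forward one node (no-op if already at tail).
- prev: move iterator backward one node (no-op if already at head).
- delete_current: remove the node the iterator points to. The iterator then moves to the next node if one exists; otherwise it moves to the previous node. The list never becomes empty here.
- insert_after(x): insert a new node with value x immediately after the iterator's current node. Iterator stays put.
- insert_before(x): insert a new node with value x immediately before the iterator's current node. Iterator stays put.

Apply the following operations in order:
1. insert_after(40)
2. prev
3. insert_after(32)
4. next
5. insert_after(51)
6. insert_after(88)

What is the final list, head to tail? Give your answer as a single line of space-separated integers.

Answer: 2 32 88 51 40 7 9 4 5 6

Derivation:
After 1 (insert_after(40)): list=[2, 40, 7, 9, 4, 5, 6] cursor@2
After 2 (prev): list=[2, 40, 7, 9, 4, 5, 6] cursor@2
After 3 (insert_after(32)): list=[2, 32, 40, 7, 9, 4, 5, 6] cursor@2
After 4 (next): list=[2, 32, 40, 7, 9, 4, 5, 6] cursor@32
After 5 (insert_after(51)): list=[2, 32, 51, 40, 7, 9, 4, 5, 6] cursor@32
After 6 (insert_after(88)): list=[2, 32, 88, 51, 40, 7, 9, 4, 5, 6] cursor@32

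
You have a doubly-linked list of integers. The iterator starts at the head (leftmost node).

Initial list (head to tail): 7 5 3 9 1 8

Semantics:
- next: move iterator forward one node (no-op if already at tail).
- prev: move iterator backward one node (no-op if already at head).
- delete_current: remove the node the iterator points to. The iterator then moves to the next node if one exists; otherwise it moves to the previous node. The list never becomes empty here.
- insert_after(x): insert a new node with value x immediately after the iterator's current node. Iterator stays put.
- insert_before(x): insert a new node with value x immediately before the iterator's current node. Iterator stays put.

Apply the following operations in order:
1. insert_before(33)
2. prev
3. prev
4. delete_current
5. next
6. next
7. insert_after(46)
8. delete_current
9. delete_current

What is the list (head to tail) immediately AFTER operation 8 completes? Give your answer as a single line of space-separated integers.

Answer: 7 5 46 9 1 8

Derivation:
After 1 (insert_before(33)): list=[33, 7, 5, 3, 9, 1, 8] cursor@7
After 2 (prev): list=[33, 7, 5, 3, 9, 1, 8] cursor@33
After 3 (prev): list=[33, 7, 5, 3, 9, 1, 8] cursor@33
After 4 (delete_current): list=[7, 5, 3, 9, 1, 8] cursor@7
After 5 (next): list=[7, 5, 3, 9, 1, 8] cursor@5
After 6 (next): list=[7, 5, 3, 9, 1, 8] cursor@3
After 7 (insert_after(46)): list=[7, 5, 3, 46, 9, 1, 8] cursor@3
After 8 (delete_current): list=[7, 5, 46, 9, 1, 8] cursor@46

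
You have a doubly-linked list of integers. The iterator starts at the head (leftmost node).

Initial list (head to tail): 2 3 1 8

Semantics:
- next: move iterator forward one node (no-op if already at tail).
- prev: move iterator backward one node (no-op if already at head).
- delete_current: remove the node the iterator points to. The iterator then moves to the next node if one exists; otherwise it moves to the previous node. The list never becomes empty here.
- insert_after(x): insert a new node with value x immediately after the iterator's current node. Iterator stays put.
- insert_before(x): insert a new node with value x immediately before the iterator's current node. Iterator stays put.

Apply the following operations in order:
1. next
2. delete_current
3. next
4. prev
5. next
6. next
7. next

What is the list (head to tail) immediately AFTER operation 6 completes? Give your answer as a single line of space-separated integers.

Answer: 2 1 8

Derivation:
After 1 (next): list=[2, 3, 1, 8] cursor@3
After 2 (delete_current): list=[2, 1, 8] cursor@1
After 3 (next): list=[2, 1, 8] cursor@8
After 4 (prev): list=[2, 1, 8] cursor@1
After 5 (next): list=[2, 1, 8] cursor@8
After 6 (next): list=[2, 1, 8] cursor@8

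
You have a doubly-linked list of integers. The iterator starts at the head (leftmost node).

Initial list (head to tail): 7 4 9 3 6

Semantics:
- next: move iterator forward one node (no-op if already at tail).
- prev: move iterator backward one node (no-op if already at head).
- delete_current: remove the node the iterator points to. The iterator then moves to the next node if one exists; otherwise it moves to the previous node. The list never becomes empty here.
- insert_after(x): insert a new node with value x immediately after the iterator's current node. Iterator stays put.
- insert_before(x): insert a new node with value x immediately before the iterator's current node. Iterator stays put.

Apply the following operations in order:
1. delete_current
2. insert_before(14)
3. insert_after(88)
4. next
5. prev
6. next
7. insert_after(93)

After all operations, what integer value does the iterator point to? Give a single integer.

Answer: 88

Derivation:
After 1 (delete_current): list=[4, 9, 3, 6] cursor@4
After 2 (insert_before(14)): list=[14, 4, 9, 3, 6] cursor@4
After 3 (insert_after(88)): list=[14, 4, 88, 9, 3, 6] cursor@4
After 4 (next): list=[14, 4, 88, 9, 3, 6] cursor@88
After 5 (prev): list=[14, 4, 88, 9, 3, 6] cursor@4
After 6 (next): list=[14, 4, 88, 9, 3, 6] cursor@88
After 7 (insert_after(93)): list=[14, 4, 88, 93, 9, 3, 6] cursor@88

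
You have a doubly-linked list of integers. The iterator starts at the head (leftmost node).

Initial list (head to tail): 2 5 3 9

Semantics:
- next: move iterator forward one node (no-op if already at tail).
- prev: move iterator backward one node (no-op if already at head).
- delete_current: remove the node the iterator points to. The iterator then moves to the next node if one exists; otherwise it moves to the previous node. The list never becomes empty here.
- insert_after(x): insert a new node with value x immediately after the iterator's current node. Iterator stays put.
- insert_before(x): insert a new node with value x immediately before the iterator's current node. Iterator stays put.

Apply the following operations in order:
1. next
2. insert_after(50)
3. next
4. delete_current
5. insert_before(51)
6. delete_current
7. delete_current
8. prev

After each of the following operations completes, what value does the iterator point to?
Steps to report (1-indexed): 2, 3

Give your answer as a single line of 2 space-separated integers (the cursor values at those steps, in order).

Answer: 5 50

Derivation:
After 1 (next): list=[2, 5, 3, 9] cursor@5
After 2 (insert_after(50)): list=[2, 5, 50, 3, 9] cursor@5
After 3 (next): list=[2, 5, 50, 3, 9] cursor@50
After 4 (delete_current): list=[2, 5, 3, 9] cursor@3
After 5 (insert_before(51)): list=[2, 5, 51, 3, 9] cursor@3
After 6 (delete_current): list=[2, 5, 51, 9] cursor@9
After 7 (delete_current): list=[2, 5, 51] cursor@51
After 8 (prev): list=[2, 5, 51] cursor@5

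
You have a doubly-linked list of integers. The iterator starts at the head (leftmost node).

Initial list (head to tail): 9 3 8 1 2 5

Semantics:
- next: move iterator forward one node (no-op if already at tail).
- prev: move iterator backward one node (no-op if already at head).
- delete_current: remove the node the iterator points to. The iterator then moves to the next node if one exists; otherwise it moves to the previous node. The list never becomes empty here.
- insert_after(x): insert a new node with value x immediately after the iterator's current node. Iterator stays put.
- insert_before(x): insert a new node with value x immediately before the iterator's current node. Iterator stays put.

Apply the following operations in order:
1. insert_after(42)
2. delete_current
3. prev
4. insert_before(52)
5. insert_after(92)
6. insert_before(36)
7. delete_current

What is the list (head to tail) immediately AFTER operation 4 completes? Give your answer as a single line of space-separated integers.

After 1 (insert_after(42)): list=[9, 42, 3, 8, 1, 2, 5] cursor@9
After 2 (delete_current): list=[42, 3, 8, 1, 2, 5] cursor@42
After 3 (prev): list=[42, 3, 8, 1, 2, 5] cursor@42
After 4 (insert_before(52)): list=[52, 42, 3, 8, 1, 2, 5] cursor@42

Answer: 52 42 3 8 1 2 5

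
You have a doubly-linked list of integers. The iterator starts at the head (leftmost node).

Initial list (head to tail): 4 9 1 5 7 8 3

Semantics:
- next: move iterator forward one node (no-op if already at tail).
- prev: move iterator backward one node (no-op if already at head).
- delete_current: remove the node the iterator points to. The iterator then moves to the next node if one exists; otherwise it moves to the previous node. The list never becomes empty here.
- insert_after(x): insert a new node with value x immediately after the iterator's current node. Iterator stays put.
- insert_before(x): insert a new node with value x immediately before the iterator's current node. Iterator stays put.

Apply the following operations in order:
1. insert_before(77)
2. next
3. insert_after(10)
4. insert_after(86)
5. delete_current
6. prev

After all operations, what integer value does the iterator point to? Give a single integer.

Answer: 4

Derivation:
After 1 (insert_before(77)): list=[77, 4, 9, 1, 5, 7, 8, 3] cursor@4
After 2 (next): list=[77, 4, 9, 1, 5, 7, 8, 3] cursor@9
After 3 (insert_after(10)): list=[77, 4, 9, 10, 1, 5, 7, 8, 3] cursor@9
After 4 (insert_after(86)): list=[77, 4, 9, 86, 10, 1, 5, 7, 8, 3] cursor@9
After 5 (delete_current): list=[77, 4, 86, 10, 1, 5, 7, 8, 3] cursor@86
After 6 (prev): list=[77, 4, 86, 10, 1, 5, 7, 8, 3] cursor@4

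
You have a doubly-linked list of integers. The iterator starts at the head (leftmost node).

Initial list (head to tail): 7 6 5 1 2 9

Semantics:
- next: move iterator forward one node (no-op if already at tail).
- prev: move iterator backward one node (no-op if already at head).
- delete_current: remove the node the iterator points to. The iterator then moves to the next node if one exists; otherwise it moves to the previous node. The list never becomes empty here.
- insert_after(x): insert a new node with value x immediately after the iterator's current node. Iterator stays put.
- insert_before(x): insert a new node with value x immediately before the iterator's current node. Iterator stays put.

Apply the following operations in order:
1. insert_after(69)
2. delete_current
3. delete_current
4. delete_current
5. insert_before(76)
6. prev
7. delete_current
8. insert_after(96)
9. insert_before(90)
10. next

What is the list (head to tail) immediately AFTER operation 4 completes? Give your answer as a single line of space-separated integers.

After 1 (insert_after(69)): list=[7, 69, 6, 5, 1, 2, 9] cursor@7
After 2 (delete_current): list=[69, 6, 5, 1, 2, 9] cursor@69
After 3 (delete_current): list=[6, 5, 1, 2, 9] cursor@6
After 4 (delete_current): list=[5, 1, 2, 9] cursor@5

Answer: 5 1 2 9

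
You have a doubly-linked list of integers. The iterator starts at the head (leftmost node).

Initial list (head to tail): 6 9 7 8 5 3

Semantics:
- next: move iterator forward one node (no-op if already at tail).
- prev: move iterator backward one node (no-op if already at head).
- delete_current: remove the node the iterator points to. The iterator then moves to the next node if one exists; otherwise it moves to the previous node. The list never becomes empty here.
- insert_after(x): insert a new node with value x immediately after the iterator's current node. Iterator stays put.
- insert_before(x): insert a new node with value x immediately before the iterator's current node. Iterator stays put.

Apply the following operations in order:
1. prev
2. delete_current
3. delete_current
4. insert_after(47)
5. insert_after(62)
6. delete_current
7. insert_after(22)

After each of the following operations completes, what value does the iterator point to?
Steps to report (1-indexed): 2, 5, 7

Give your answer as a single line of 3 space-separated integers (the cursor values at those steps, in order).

Answer: 9 7 62

Derivation:
After 1 (prev): list=[6, 9, 7, 8, 5, 3] cursor@6
After 2 (delete_current): list=[9, 7, 8, 5, 3] cursor@9
After 3 (delete_current): list=[7, 8, 5, 3] cursor@7
After 4 (insert_after(47)): list=[7, 47, 8, 5, 3] cursor@7
After 5 (insert_after(62)): list=[7, 62, 47, 8, 5, 3] cursor@7
After 6 (delete_current): list=[62, 47, 8, 5, 3] cursor@62
After 7 (insert_after(22)): list=[62, 22, 47, 8, 5, 3] cursor@62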